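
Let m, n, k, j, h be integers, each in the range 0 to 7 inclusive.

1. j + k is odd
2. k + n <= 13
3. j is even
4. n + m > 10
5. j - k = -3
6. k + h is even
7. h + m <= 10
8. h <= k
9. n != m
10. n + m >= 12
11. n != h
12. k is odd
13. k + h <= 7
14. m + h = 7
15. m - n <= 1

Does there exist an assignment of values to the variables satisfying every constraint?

Satisfiable

Take m = 6, n = 7, k = 5, j = 2, h = 1. Then constraint 2: k + n = 12; constraint 4: n + m = 13, and every other listed constraint is also met.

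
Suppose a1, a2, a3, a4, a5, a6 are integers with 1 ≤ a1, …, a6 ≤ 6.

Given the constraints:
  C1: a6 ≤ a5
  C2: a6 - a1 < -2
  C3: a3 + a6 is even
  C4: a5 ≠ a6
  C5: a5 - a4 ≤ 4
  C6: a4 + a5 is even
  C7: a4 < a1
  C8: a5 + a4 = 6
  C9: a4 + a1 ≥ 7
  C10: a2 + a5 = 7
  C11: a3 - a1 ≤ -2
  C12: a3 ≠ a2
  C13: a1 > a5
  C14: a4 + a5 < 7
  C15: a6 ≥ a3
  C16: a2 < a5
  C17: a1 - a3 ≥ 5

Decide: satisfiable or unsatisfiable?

Take a1 = 6, a2 = 2, a3 = 1, a4 = 1, a5 = 5, a6 = 1. Then constraint 2: a6 - a1 = -5; constraint 5: a5 - a4 = 4; constraint 8: a5 + a4 = 6, and every other listed constraint is also met.

Satisfiable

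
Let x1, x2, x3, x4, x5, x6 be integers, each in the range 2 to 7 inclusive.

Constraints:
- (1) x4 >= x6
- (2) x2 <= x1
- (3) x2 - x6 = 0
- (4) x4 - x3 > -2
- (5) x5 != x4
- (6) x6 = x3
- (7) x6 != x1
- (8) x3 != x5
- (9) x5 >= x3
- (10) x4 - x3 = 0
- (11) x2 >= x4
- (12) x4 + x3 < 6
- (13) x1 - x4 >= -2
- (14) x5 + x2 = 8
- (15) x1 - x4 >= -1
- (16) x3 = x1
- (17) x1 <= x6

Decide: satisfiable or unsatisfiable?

From constraints 6 and 16, x6 = x3 = x1, so x6 = x1. But constraint 7 says x6 ≠ x1. Contradiction.

Unsatisfiable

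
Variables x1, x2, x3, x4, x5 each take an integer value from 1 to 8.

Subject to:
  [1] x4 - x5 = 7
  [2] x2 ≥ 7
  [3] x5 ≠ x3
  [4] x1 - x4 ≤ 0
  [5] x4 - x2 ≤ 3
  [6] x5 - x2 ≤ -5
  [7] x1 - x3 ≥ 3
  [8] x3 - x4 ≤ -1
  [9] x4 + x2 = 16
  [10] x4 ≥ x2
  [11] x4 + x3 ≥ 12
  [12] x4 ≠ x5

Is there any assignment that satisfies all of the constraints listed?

Satisfiable

Setting (x1, x2, x3, x4, x5) = (8, 8, 4, 8, 1) satisfies everything: constraint 1: x4 - x5 = 7; constraint 4: x1 - x4 = 0, and the others follow.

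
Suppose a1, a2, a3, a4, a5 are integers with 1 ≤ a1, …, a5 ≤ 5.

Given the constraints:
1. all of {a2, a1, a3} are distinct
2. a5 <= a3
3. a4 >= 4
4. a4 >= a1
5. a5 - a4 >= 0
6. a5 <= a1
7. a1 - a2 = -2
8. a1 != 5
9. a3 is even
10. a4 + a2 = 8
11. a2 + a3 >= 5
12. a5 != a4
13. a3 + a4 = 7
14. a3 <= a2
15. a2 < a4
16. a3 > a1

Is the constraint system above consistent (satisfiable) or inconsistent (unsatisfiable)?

Constraints 5, 6, 14, 15, and 16 give a4 ≤ a5, a5 ≤ a1, a1 < a3, a3 ≤ a2, a2 < a4. Chaining: a4 ≤ a5 ≤ a1 < a3 ≤ a2 < a4, which forces a4 < a4 — impossible.

Unsatisfiable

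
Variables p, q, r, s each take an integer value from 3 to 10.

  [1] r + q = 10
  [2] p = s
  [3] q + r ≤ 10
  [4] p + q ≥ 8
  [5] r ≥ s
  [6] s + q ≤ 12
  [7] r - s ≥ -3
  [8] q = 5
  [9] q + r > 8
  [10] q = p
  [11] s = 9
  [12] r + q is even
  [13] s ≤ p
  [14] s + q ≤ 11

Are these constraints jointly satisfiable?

Unsatisfiable

Constraint 8 fixes q = 5 and constraint 11 fixes s = 9. Constraints 2 and 10 give q = p = s, so q = s. But 5 ≠ 9 — contradiction.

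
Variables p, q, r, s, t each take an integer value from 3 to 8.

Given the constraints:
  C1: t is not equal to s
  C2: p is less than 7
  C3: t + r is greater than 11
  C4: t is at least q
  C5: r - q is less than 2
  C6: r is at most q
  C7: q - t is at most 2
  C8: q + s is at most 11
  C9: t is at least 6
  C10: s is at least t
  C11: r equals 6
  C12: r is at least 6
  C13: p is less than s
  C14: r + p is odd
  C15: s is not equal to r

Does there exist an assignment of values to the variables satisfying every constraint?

Unsatisfiable

From constraints 6 and 12: q ≥ r ≥ 6. From constraints 9 and 10: s ≥ t ≥ 6. Hence q + s ≥ 12. But constraint 8 requires q + s ≤ 11, and 11 < 12. Contradiction.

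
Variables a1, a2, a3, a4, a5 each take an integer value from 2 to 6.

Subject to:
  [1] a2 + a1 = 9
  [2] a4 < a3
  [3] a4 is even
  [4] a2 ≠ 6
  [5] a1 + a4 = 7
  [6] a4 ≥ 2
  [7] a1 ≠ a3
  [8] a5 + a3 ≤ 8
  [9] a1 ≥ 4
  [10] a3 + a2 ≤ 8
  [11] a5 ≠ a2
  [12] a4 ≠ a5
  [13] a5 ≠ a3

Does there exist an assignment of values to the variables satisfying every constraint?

Try a1 = 5, a2 = 4, a3 = 3, a4 = 2, a5 = 5.
Check constraint 1: a2 + a1 = 9; constraint 5: a1 + a4 = 7. The remaining constraints are straightforward to verify.

Satisfiable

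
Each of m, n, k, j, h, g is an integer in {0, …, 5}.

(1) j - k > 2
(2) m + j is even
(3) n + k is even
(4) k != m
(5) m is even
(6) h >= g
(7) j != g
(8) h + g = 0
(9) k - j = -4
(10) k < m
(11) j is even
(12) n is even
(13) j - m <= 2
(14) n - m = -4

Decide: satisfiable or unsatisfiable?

Setting (m, n, k, j, h, g) = (4, 0, 0, 4, 0, 0) satisfies everything: constraint 1: j - k = 4; constraint 8: h + g = 0; constraint 9: k - j = -4, and the others follow.

Satisfiable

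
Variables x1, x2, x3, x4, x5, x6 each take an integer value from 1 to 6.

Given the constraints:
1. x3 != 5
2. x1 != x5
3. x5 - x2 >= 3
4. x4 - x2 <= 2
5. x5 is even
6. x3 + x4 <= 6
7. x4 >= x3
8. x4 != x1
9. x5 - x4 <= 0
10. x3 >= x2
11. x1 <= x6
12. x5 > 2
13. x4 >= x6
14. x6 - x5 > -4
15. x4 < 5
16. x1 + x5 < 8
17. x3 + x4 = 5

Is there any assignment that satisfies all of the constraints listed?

Unsatisfiable

Constraints 3, 4, and 9 give x4 − x5 ≥ 0, x5 − x2 ≥ 3, x2 − x4 ≥ -2.
Adding all 3 inequalities: the left sides telescope to 0, and the right sides sum to 0 + 3 + (-2) = 1. So 0 ≥ 1, which is false.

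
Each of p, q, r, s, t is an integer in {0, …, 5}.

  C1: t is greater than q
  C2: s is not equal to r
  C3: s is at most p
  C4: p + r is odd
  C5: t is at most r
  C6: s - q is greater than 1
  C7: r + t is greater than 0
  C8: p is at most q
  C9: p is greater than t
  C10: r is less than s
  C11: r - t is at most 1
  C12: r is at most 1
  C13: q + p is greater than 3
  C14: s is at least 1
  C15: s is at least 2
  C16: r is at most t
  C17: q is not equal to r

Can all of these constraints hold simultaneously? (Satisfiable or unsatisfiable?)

Constraints 1, 3, 5, 8, and 10 give p ≤ q, q < t, t ≤ r, r < s, s ≤ p. Chaining: p ≤ q < t ≤ r < s ≤ p, which forces p < p — impossible.

Unsatisfiable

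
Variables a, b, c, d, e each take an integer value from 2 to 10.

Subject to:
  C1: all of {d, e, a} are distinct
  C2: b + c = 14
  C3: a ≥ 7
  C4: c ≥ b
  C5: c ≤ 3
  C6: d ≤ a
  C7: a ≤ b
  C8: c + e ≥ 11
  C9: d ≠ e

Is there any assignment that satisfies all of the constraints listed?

Unsatisfiable

From constraints 3 and 7: b ≥ a and a ≥ 7, so b ≥ 7. From constraints 4 and 5: b ≤ c and c ≤ 3, so b ≤ 3. But 3 < 7, so no value of b works.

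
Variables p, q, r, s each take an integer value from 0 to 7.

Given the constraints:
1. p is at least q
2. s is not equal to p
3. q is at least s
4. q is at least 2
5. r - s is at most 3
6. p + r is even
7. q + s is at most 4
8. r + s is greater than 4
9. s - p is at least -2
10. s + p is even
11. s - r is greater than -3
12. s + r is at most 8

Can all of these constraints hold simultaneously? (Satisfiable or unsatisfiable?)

Satisfiable

One satisfying assignment is p = 4, q = 2, r = 4, s = 2.
For the less obvious constraints — constraint 5: r - s = 2; constraint 7: q + s = 4 — and the others hold by inspection.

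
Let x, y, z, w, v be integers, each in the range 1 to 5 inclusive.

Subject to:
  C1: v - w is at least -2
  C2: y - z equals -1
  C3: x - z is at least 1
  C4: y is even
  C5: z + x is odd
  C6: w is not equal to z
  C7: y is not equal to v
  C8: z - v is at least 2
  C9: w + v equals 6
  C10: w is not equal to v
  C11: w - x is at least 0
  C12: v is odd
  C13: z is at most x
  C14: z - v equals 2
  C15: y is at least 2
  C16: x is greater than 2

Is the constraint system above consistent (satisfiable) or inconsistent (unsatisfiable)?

Constraints 1, 3, 8, and 11 give w − x ≥ 0, x − z ≥ 1, z − v ≥ 2, v − w ≥ -2.
Adding all 4 inequalities: the left sides telescope to 0, and the right sides sum to 0 + 1 + 2 + (-2) = 1. So 0 ≥ 1, which is false.

Unsatisfiable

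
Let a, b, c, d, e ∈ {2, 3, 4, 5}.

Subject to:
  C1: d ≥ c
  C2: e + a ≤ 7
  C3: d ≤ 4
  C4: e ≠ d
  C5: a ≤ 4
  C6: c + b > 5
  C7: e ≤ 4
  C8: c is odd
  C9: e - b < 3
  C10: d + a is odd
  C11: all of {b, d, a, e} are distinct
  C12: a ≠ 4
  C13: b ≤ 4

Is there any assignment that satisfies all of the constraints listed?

Unsatisfiable

Constraints 3, 5, 7, and 13 confine each of b, d, a, e to the 3 values {2, …, 4} (the domain already gives each ≥ 2).
Constraint 11 requires all 4 of them to be distinct, but only 3 values are available — impossible by the pigeonhole principle.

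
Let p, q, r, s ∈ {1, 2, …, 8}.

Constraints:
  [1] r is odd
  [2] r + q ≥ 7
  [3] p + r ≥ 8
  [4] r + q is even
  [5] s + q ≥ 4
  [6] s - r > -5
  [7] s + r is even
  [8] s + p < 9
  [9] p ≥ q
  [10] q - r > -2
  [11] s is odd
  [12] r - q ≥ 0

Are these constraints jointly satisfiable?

Satisfiable

The assignment p = 6, q = 5, r = 5, s = 1 works:
  constraint 2 holds since r + q = 10.
  constraint 3 holds since p + r = 11.
  constraint 5 holds since s + q = 6.
The rest check out directly.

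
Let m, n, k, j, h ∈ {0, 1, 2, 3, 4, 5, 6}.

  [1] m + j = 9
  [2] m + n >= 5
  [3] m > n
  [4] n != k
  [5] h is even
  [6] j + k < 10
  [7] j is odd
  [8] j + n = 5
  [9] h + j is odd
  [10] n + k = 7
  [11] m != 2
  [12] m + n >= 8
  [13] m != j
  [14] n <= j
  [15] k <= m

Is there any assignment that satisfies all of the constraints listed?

Take m = 6, n = 2, k = 5, j = 3, h = 2. Then constraint 1: m + j = 9; constraint 2: m + n = 8; constraint 6: j + k = 8, and every other listed constraint is also met.

Satisfiable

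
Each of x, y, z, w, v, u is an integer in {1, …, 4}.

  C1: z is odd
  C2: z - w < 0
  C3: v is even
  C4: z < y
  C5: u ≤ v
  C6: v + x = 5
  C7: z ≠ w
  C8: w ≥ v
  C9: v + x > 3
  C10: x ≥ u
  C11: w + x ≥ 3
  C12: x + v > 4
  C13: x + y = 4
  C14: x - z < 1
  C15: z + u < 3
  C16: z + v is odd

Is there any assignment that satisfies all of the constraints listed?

Satisfiable

Try x = 1, y = 3, z = 1, w = 4, v = 4, u = 1.
Check constraint 2: z - w = -3; constraint 6: v + x = 5; constraint 9: v + x = 5. The remaining constraints are straightforward to verify.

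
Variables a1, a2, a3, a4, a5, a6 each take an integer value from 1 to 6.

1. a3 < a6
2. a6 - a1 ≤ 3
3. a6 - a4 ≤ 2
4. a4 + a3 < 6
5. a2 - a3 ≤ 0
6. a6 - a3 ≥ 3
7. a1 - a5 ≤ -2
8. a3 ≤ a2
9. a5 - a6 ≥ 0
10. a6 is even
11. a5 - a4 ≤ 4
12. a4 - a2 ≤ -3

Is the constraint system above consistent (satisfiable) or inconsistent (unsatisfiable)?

Unsatisfiable

Constraints 2, 5, 6, 7, 11, and 12 give a5 − a1 ≥ 2, a1 − a6 ≥ -3, a6 − a3 ≥ 3, a3 − a2 ≥ 0, a2 − a4 ≥ 3, a4 − a5 ≥ -4.
Adding all 6 inequalities: the left sides telescope to 0, and the right sides sum to 2 + (-3) + 3 + 0 + 3 + (-4) = 1. So 0 ≥ 1, which is false.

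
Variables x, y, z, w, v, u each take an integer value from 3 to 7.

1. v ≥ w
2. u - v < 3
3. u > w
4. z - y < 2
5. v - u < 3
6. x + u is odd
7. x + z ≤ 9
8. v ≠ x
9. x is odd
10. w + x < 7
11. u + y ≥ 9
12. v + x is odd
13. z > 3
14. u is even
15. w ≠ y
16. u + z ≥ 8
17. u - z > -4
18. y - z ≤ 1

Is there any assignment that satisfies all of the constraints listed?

One satisfying assignment is x = 3, y = 6, z = 5, w = 3, v = 4, u = 4.
For the less obvious constraints — constraint 2: u - v = 0; constraint 4: z - y = -1 — and the others hold by inspection.

Satisfiable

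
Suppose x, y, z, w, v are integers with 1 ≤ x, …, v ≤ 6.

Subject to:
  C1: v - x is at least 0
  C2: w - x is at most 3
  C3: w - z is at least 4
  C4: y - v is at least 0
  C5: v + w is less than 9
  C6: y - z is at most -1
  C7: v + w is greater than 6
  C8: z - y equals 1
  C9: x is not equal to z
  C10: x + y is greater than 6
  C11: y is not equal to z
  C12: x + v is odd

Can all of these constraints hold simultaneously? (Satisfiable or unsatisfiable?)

Unsatisfiable

Constraints 1, 2, 3, 4, and 6 give y − v ≥ 0, v − x ≥ 0, x − w ≥ -3, w − z ≥ 4, z − y ≥ 1.
Adding all 5 inequalities: the left sides telescope to 0, and the right sides sum to 0 + 0 + (-3) + 4 + 1 = 2. So 0 ≥ 2, which is false.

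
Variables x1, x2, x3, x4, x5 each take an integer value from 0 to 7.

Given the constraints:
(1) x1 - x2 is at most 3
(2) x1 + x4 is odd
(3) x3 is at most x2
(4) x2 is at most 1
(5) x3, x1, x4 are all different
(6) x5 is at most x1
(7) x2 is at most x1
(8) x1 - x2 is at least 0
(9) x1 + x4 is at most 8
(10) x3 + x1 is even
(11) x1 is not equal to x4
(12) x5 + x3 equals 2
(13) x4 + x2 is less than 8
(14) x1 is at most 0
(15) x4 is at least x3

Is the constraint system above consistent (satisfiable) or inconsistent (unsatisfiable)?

Unsatisfiable

From constraints 6 and 14: x5 ≤ x1 ≤ 0. From constraints 3 and 4: x3 ≤ x2 ≤ 1. Hence x5 + x3 ≤ 1. But constraint 12 requires x5 + x3 = 2, and 2 > 1. Contradiction.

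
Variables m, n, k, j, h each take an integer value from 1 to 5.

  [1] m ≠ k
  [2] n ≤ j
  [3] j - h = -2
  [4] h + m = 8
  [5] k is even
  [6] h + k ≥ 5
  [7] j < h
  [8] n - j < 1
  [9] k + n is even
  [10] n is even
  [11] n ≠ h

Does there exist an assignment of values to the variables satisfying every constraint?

Setting (m, n, k, j, h) = (3, 2, 2, 3, 5) satisfies everything: constraint 3: j - h = -2; constraint 4: h + m = 8; constraint 6: h + k = 7, and the others follow.

Satisfiable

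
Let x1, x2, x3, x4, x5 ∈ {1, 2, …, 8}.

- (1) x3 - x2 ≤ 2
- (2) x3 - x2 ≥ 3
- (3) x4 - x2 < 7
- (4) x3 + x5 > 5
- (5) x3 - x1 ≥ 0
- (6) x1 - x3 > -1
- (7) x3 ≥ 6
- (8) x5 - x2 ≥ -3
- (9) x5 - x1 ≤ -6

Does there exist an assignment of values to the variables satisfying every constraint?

Constraints 1, 5, 8, and 9 give x1 − x5 ≥ 6, x5 − x2 ≥ -3, x2 − x3 ≥ -2, x3 − x1 ≥ 0.
Adding all 4 inequalities: the left sides telescope to 0, and the right sides sum to 6 + (-3) + (-2) + 0 = 1. So 0 ≥ 1, which is false.

Unsatisfiable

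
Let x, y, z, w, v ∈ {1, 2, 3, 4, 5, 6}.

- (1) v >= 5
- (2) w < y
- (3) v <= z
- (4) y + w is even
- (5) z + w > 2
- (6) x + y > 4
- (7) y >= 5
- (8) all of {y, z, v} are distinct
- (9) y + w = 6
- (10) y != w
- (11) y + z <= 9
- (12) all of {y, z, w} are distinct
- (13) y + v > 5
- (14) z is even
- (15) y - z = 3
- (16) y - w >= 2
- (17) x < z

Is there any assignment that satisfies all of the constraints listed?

Unsatisfiable

From constraint 7: y ≥ 5. From constraints 1 and 3: z ≥ v ≥ 5. Hence y + z ≥ 10. But constraint 11 requires y + z ≤ 9, and 9 < 10. Contradiction.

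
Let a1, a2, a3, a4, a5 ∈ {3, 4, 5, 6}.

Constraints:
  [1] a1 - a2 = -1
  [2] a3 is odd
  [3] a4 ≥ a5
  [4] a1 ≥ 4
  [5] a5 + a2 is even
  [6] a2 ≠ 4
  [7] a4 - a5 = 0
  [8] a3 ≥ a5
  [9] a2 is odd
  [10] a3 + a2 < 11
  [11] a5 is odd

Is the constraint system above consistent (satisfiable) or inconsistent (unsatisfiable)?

Satisfiable

The assignment a1 = 4, a2 = 5, a3 = 5, a4 = 5, a5 = 5 works:
  constraint 1 holds since a1 - a2 = -1.
  constraint 7 holds since a4 - a5 = 0.
  constraint 10 holds since a3 + a2 = 10.
The rest check out directly.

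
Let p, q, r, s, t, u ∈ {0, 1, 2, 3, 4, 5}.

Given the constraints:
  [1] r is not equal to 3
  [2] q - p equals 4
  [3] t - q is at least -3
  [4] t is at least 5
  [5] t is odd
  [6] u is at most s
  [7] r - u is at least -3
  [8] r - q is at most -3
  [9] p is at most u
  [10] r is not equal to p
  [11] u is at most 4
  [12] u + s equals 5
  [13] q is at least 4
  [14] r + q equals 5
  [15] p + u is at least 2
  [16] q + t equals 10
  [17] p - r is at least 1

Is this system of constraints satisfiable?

Take p = 1, q = 5, r = 0, s = 3, t = 5, u = 2. Then constraint 2: q - p = 4; constraint 3: t - q = 0, and every other listed constraint is also met.

Satisfiable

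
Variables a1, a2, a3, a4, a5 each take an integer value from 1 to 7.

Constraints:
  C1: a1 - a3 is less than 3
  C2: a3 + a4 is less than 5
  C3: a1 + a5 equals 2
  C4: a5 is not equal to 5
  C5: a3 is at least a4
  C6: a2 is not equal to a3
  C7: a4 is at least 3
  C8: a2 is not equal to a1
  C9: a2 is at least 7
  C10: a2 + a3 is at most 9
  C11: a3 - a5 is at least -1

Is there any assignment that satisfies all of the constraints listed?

From constraint 9: a2 ≥ 7. From constraints 5 and 7: a3 ≥ a4 ≥ 3. Hence a2 + a3 ≥ 10. But constraint 10 requires a2 + a3 ≤ 9, and 9 < 10. Contradiction.

Unsatisfiable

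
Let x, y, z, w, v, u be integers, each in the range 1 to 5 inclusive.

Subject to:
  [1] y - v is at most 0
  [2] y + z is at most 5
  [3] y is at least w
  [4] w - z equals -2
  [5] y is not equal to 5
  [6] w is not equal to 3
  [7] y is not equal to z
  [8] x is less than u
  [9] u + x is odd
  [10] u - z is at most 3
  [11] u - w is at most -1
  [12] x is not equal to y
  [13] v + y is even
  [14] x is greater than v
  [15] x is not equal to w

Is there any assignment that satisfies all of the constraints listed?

Unsatisfiable

Constraints 1, 3, 8, 11, and 14 give x < u, u < w, w ≤ y, y ≤ v, v < x. Chaining: x < u < w ≤ y ≤ v < x, which forces x < x — impossible.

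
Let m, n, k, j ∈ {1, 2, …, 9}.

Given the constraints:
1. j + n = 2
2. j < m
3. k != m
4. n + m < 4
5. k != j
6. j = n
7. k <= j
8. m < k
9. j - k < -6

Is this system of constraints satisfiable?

Unsatisfiable

Constraints 2, 7, and 8 give k ≤ j, j < m, m < k. Chaining: k ≤ j < m < k, which forces k < k — impossible.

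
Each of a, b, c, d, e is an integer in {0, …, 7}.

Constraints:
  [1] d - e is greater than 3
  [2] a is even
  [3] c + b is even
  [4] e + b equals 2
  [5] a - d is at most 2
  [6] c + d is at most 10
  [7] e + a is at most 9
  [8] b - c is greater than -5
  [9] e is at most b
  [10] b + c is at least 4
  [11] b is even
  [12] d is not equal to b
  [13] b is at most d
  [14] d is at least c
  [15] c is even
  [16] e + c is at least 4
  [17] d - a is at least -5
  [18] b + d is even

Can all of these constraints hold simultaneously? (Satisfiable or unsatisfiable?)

The assignment a = 6, b = 2, c = 4, d = 4, e = 0 works:
  constraint 1 holds since d - e = 4.
  constraint 4 holds since e + b = 2.
  constraint 5 holds since a - d = 2.
The rest check out directly.

Satisfiable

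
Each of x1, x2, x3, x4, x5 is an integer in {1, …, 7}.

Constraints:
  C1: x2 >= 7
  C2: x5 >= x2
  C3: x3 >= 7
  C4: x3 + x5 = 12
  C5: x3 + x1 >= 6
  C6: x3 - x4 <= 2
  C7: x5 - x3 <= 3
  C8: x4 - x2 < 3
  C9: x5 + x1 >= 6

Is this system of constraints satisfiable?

Unsatisfiable

From constraint 3: x3 ≥ 7. From constraints 1 and 2: x5 ≥ x2 ≥ 7. Hence x3 + x5 ≥ 14. But constraint 4 requires x3 + x5 = 12, and 12 < 14. Contradiction.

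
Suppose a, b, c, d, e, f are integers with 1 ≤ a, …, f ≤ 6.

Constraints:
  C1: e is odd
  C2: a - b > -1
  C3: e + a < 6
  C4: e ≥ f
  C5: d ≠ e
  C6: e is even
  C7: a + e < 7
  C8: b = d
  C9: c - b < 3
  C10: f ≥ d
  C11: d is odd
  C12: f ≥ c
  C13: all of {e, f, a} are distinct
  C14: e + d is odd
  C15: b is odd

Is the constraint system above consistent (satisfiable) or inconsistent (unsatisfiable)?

Unsatisfiable

Constraint 1 makes e odd and constraint 11 makes d odd, so e + d must be even. Constraint 14 says e + d is odd — contradiction.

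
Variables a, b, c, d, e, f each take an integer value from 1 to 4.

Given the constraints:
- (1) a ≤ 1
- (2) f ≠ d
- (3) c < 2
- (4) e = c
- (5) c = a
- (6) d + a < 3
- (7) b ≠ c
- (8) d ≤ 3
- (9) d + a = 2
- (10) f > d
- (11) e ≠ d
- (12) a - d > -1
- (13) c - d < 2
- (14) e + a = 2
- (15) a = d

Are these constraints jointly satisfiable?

Unsatisfiable

From constraints 4, 5, and 15, e = c = a = d, so e = d. But constraint 11 says e ≠ d. Contradiction.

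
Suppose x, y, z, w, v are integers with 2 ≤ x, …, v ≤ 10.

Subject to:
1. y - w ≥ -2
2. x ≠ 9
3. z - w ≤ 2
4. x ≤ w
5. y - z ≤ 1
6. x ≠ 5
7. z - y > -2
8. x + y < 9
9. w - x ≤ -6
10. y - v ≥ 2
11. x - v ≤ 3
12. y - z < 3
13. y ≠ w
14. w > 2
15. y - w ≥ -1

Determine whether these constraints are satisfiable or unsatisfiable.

Constraints 3, 5, 9, 10, and 11 give v − x ≥ -3, x − w ≥ 6, w − z ≥ -2, z − y ≥ -1, y − v ≥ 2.
Adding all 5 inequalities: the left sides telescope to 0, and the right sides sum to (-3) + 6 + (-2) + (-1) + 2 = 2. So 0 ≥ 2, which is false.

Unsatisfiable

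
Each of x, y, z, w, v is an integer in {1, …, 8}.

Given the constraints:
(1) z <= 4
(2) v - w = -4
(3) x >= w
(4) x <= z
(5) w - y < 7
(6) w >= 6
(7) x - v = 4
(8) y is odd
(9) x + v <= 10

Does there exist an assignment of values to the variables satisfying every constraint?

From constraints 3 and 6: x ≥ w and w ≥ 6, so x ≥ 6. From constraints 1 and 4: x ≤ z and z ≤ 4, so x ≤ 4. But 4 < 6, so no value of x works.

Unsatisfiable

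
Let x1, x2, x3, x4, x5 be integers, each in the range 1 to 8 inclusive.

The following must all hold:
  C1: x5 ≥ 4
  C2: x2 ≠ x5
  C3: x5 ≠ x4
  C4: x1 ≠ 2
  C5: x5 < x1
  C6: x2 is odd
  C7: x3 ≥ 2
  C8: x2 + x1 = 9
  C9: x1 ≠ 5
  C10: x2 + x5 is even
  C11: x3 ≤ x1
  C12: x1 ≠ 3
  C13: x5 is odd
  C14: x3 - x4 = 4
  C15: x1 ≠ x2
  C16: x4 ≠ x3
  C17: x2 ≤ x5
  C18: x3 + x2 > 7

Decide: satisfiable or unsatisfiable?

Satisfiable

Take x1 = 8, x2 = 1, x3 = 8, x4 = 4, x5 = 7. Then constraint 8: x2 + x1 = 9; constraint 14: x3 - x4 = 4; constraint 18: x3 + x2 = 9, and every other listed constraint is also met.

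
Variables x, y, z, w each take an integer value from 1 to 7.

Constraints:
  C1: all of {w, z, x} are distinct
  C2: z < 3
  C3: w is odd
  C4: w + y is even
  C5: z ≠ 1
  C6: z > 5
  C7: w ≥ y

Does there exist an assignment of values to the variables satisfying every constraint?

Unsatisfiable

From constraint 6: z ≥ 6. From constraint 2: z ≤ 2. But 2 < 6, so no value of z works.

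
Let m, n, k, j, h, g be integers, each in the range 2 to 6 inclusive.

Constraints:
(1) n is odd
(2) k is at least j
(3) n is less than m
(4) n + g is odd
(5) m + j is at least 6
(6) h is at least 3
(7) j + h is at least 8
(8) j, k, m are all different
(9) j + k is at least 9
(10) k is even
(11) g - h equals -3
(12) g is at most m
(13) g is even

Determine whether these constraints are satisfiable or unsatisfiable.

The assignment m = 4, n = 3, k = 6, j = 3, h = 5, g = 2 works:
  constraint 5 holds since m + j = 7.
  constraint 7 holds since j + h = 8.
The rest check out directly.

Satisfiable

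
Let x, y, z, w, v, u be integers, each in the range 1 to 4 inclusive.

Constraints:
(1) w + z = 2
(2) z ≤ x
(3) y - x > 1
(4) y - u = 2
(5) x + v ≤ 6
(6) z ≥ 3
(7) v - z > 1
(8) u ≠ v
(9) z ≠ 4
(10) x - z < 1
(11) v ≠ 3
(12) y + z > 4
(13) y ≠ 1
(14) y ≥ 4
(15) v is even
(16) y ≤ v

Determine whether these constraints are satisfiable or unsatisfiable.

Unsatisfiable

From constraints 2 and 6: x ≥ z ≥ 3. From constraints 14 and 16: v ≥ y ≥ 4. Hence x + v ≥ 7. But constraint 5 requires x + v ≤ 6, and 6 < 7. Contradiction.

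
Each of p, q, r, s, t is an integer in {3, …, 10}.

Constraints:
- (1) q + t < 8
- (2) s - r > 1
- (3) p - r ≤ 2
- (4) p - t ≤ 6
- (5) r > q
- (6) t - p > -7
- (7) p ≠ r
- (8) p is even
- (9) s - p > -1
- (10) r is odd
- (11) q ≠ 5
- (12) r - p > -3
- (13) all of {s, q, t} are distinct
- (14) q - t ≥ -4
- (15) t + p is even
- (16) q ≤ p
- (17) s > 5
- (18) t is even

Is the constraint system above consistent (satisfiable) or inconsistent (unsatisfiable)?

One satisfying assignment is p = 8, q = 3, r = 7, s = 9, t = 4.
For the less obvious constraints — constraint 1: q + t = 7; constraint 2: s - r = 2 — and the others hold by inspection.

Satisfiable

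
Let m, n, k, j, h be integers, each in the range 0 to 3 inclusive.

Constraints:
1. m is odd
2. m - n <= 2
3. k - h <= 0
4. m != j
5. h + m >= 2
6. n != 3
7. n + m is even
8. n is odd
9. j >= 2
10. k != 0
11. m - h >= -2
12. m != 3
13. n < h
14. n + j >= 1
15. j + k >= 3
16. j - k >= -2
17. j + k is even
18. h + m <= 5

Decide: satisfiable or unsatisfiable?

Take m = 1, n = 1, k = 3, j = 3, h = 3. Then constraint 2: m - n = 0; constraint 3: k - h = 0; constraint 5: h + m = 4, and every other listed constraint is also met.

Satisfiable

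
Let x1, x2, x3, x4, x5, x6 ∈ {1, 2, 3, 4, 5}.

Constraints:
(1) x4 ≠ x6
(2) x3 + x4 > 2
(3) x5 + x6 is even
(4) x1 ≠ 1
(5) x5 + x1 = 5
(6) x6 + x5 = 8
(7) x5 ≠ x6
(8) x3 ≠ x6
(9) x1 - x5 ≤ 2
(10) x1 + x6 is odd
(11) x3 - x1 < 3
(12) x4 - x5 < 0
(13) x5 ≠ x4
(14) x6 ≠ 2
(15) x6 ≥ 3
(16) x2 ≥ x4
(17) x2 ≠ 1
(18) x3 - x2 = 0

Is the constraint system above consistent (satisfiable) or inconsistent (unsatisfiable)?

Setting (x1, x2, x3, x4, x5, x6) = (2, 2, 2, 2, 3, 5) satisfies everything: constraint 2: x3 + x4 = 4; constraint 5: x5 + x1 = 5; constraint 6: x6 + x5 = 8, and the others follow.

Satisfiable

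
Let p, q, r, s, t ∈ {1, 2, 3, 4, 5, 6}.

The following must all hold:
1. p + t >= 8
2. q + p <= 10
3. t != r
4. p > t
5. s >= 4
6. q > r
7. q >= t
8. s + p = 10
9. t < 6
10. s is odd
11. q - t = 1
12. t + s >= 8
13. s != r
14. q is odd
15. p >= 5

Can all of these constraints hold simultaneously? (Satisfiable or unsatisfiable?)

Satisfiable

Take p = 5, q = 5, r = 1, s = 5, t = 4. Then constraint 1: p + t = 9; constraint 2: q + p = 10, and every other listed constraint is also met.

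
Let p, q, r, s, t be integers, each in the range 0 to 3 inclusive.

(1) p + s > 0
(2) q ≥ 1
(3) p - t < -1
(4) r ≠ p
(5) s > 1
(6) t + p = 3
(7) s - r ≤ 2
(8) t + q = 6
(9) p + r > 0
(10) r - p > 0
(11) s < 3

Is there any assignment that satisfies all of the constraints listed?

Satisfiable

Setting (p, q, r, s, t) = (0, 3, 3, 2, 3) satisfies everything: constraint 1: p + s = 2; constraint 3: p - t = -3; constraint 6: t + p = 3, and the others follow.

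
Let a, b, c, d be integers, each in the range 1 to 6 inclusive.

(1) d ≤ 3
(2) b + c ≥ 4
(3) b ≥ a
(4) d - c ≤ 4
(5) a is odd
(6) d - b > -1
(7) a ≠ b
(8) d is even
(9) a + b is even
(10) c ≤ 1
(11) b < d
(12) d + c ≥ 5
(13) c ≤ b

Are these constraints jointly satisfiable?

Unsatisfiable

From constraint 1: d ≤ 3. From constraint 10: c ≤ 1. Hence d + c ≤ 4. But constraint 12 requires d + c ≥ 5, and 5 > 4. Contradiction.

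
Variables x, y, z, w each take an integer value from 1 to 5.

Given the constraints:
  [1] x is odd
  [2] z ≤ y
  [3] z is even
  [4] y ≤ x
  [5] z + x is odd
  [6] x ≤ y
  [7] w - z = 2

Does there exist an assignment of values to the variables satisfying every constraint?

Setting (x, y, z, w) = (5, 5, 2, 4) satisfies everything: constraint 1: x = 5 is odd; constraint 7: w - z = 2, and the others follow.

Satisfiable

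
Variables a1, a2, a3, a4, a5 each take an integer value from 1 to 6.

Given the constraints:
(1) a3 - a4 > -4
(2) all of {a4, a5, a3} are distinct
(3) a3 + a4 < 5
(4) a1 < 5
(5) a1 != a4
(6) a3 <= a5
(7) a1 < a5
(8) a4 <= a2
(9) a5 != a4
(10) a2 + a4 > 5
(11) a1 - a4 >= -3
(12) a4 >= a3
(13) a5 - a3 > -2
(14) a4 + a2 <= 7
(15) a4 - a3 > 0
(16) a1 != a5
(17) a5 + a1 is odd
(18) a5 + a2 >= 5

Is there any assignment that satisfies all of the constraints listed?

Try a1 = 1, a2 = 4, a3 = 1, a4 = 3, a5 = 2.
Check constraint 1: a3 - a4 = -2; constraint 3: a3 + a4 = 4. The remaining constraints are straightforward to verify.

Satisfiable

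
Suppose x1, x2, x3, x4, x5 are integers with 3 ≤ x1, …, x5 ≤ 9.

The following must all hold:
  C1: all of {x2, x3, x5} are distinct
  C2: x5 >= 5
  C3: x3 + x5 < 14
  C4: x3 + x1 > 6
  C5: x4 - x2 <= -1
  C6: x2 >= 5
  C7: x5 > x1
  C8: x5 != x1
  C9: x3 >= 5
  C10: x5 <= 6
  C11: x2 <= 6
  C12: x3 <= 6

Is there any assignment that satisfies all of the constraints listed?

Unsatisfiable

Constraints 2, 6, 9, 10, 11, and 12 confine each of x2, x3, x5 to the 2 values {5, 6}.
Constraint 1 requires all 3 of them to be distinct, but only 2 values are available — impossible by the pigeonhole principle.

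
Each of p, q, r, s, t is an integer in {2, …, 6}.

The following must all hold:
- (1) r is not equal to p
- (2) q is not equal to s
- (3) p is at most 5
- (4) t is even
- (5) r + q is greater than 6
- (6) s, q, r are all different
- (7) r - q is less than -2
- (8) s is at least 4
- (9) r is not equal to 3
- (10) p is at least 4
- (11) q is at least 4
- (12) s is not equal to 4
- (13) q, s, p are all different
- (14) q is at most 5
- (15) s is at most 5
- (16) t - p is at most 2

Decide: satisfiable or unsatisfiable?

Unsatisfiable

Constraints 3, 8, 10, 11, 14, and 15 confine each of q, s, p to the 2 values {4, 5}.
Constraint 13 requires all 3 of them to be distinct, but only 2 values are available — impossible by the pigeonhole principle.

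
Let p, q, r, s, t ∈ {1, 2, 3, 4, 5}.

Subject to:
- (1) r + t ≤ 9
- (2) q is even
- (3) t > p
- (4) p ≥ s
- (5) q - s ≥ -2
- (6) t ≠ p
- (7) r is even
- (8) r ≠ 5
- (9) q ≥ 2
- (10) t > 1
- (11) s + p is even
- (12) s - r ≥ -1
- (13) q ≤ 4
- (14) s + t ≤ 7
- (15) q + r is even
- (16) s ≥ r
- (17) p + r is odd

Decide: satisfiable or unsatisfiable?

Setting (p, q, r, s, t) = (3, 2, 2, 3, 4) satisfies everything: constraint 1: r + t = 6; constraint 5: q - s = -1, and the others follow.

Satisfiable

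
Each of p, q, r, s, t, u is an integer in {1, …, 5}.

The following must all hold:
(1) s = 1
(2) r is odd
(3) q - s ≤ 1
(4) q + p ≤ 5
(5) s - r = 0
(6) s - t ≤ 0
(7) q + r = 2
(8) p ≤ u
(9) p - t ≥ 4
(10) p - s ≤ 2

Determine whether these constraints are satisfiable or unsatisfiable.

Constraints 6, 9, and 10 give t − s ≥ 0, s − p ≥ -2, p − t ≥ 4.
Adding all 3 inequalities: the left sides telescope to 0, and the right sides sum to 0 + (-2) + 4 = 2. So 0 ≥ 2, which is false.

Unsatisfiable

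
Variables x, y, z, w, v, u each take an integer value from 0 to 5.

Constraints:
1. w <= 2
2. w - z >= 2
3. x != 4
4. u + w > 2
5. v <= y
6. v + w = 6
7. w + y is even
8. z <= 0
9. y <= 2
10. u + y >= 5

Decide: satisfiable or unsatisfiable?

Unsatisfiable

From constraints 5 and 9: v ≤ y ≤ 2. From constraint 1: w ≤ 2. Hence v + w ≤ 4. But constraint 6 requires v + w = 6, and 6 > 4. Contradiction.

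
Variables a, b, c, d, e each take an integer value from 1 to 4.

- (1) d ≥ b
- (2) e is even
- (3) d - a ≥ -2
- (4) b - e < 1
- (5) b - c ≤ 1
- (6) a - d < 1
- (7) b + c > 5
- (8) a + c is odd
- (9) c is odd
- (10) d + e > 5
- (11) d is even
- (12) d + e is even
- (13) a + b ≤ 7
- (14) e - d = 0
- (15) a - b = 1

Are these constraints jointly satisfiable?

One satisfying assignment is a = 4, b = 3, c = 3, d = 4, e = 4.
For the less obvious constraints — constraint 3: d - a = 0; constraint 4: b - e = -1 — and the others hold by inspection.

Satisfiable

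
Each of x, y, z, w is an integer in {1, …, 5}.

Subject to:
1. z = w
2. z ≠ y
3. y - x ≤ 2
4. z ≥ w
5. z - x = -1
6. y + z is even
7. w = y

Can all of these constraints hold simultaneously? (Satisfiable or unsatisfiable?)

From constraints 1 and 7, z = w = y, so z = y. But constraint 2 says z ≠ y. Contradiction.

Unsatisfiable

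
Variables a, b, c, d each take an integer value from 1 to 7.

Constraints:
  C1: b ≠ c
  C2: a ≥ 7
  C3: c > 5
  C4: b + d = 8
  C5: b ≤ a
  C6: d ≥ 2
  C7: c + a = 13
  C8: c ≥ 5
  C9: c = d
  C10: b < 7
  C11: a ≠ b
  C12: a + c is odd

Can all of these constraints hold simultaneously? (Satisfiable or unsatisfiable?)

The assignment a = 7, b = 2, c = 6, d = 6 works:
  constraint 4 holds since b + d = 8.
  constraint 7 holds since c + a = 13.
  constraint 12 holds since a + c = 13 is odd.
The rest check out directly.

Satisfiable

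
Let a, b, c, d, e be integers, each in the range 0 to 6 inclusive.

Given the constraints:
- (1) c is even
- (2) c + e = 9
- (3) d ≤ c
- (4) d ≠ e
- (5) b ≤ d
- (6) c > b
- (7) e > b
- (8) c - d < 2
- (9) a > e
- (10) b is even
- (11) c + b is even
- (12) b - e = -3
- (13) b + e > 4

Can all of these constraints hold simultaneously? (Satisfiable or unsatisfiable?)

Try a = 6, b = 2, c = 4, d = 4, e = 5.
Check constraint 2: c + e = 9; constraint 8: c - d = 0; constraint 12: b - e = -3. The remaining constraints are straightforward to verify.

Satisfiable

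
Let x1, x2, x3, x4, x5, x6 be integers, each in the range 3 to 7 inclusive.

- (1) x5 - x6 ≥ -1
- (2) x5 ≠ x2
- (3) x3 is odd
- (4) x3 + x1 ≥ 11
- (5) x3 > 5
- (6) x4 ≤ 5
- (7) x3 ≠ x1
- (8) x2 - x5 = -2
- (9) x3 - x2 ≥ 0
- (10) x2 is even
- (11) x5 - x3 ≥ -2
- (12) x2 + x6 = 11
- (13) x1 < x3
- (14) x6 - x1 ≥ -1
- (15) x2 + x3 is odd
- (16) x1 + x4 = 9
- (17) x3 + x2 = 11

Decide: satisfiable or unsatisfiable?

Satisfiable

The assignment x1 = 6, x2 = 4, x3 = 7, x4 = 3, x5 = 6, x6 = 7 works:
  constraint 1 holds since x5 - x6 = -1.
  constraint 4 holds since x3 + x1 = 13.
  constraint 8 holds since x2 - x5 = -2.
The rest check out directly.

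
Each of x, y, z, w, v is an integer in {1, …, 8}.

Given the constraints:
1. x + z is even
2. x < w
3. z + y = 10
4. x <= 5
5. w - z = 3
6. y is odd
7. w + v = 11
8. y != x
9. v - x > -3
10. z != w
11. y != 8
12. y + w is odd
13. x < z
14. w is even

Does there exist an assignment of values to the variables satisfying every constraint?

Satisfiable

Take x = 3, y = 5, z = 5, w = 8, v = 3. Then constraint 3: z + y = 10; constraint 5: w - z = 3; constraint 7: w + v = 11, and every other listed constraint is also met.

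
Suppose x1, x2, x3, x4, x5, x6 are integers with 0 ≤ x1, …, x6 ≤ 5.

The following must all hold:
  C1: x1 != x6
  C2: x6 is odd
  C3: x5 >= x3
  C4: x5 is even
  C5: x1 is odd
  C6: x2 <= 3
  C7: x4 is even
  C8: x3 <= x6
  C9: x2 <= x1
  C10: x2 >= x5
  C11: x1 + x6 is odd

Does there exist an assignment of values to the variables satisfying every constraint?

Constraint 5 makes x1 odd and constraint 2 makes x6 odd, so x1 + x6 must be even. Constraint 11 says x1 + x6 is odd — contradiction.

Unsatisfiable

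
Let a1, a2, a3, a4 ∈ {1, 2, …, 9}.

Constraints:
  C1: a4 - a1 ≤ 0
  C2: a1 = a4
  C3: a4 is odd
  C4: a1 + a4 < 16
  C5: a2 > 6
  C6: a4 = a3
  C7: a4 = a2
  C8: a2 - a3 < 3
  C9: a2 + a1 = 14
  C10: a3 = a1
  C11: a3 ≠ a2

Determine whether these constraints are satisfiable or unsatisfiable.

From constraints 2, 7, and 10, a3 = a1 = a4 = a2, so a3 = a2. But constraint 11 says a3 ≠ a2. Contradiction.

Unsatisfiable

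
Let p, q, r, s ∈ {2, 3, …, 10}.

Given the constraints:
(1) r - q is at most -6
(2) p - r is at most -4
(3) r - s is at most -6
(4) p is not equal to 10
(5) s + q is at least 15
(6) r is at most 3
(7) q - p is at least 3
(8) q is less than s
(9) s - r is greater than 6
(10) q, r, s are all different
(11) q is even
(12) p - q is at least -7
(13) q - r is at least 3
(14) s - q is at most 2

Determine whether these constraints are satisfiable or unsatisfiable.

Constraints 2, 3, 12, and 14 give r − p ≥ 4, p − q ≥ -7, q − s ≥ -2, s − r ≥ 6.
Adding all 4 inequalities: the left sides telescope to 0, and the right sides sum to 4 + (-7) + (-2) + 6 = 1. So 0 ≥ 1, which is false.

Unsatisfiable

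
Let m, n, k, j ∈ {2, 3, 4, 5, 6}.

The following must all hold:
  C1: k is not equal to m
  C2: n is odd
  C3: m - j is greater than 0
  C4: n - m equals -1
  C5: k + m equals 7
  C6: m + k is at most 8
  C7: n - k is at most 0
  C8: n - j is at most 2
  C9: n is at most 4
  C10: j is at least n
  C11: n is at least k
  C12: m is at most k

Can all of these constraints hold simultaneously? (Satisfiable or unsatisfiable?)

Unsatisfiable

Constraints 3, 10, 11, and 12 give m ≤ k, k ≤ n, n ≤ j, j < m. Chaining: m ≤ k ≤ n ≤ j < m, which forces m < m — impossible.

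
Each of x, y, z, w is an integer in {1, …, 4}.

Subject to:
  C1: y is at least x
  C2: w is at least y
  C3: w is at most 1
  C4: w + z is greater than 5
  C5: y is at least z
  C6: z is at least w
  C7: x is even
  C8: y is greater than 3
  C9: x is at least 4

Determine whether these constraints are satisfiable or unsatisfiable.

Unsatisfiable

From constraints 1 and 9: y ≥ x and x ≥ 4, so y ≥ 4. From constraints 2 and 3: y ≤ w and w ≤ 1, so y ≤ 1. But 1 < 4, so no value of y works.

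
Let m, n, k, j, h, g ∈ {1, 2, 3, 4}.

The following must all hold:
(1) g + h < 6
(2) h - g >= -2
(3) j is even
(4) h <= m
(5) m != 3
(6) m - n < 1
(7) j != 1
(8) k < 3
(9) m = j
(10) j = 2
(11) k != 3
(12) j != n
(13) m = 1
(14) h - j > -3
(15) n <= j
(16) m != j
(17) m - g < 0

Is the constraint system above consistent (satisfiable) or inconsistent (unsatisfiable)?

Constraint 13 fixes m = 1 and constraint 10 fixes j = 2, but constraint 9 requires m = j. Since 1 ≠ 2, contradiction.

Unsatisfiable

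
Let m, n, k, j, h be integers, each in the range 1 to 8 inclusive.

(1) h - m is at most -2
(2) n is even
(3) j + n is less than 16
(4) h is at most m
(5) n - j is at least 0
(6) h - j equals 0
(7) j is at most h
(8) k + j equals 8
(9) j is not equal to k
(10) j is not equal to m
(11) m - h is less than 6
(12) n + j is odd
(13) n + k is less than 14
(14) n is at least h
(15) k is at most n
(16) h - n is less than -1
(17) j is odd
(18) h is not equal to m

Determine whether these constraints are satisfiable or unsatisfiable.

Satisfiable

Setting (m, n, k, j, h) = (8, 8, 3, 5, 5) satisfies everything: constraint 1: h - m = -3; constraint 3: j + n = 13, and the others follow.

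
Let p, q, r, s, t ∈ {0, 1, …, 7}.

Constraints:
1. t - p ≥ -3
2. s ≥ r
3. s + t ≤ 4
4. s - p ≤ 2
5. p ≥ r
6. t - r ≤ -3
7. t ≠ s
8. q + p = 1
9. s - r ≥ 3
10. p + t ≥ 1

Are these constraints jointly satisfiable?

Constraints 1, 4, 6, and 9 give t − p ≥ -3, p − s ≥ -2, s − r ≥ 3, r − t ≥ 3.
Adding all 4 inequalities: the left sides telescope to 0, and the right sides sum to (-3) + (-2) + 3 + 3 = 1. So 0 ≥ 1, which is false.

Unsatisfiable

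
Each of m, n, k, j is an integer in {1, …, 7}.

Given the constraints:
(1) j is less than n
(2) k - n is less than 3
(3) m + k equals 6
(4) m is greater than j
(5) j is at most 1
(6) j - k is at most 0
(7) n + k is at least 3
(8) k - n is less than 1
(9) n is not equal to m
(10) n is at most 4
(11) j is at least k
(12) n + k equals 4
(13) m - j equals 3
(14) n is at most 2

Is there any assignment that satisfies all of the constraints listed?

Unsatisfiable

From constraint 14: n ≤ 2. From constraints 5 and 11: k ≤ j ≤ 1. Hence n + k ≤ 3. But constraint 12 requires n + k = 4, and 4 > 3. Contradiction.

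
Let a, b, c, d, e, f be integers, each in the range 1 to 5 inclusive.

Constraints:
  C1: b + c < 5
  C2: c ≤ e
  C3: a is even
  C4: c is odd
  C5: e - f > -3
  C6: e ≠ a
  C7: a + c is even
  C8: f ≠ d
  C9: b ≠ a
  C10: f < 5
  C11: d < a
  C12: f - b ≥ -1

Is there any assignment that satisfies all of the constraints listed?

Unsatisfiable

Constraint 3 makes a even and constraint 4 makes c odd, so a + c must be odd. Constraint 7 says a + c is even — contradiction.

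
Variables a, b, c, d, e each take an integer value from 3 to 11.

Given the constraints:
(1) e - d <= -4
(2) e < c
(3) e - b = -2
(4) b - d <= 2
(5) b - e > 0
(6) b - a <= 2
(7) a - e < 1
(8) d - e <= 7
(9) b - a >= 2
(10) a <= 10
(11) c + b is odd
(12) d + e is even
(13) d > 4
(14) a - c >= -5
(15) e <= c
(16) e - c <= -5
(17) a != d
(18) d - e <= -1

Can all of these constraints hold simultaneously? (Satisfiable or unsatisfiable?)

Constraints 4, 9, 14, 16, and 18 give c − e ≥ 5, e − d ≥ 1, d − b ≥ -2, b − a ≥ 2, a − c ≥ -5.
Adding all 5 inequalities: the left sides telescope to 0, and the right sides sum to 5 + 1 + (-2) + 2 + (-5) = 1. So 0 ≥ 1, which is false.

Unsatisfiable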